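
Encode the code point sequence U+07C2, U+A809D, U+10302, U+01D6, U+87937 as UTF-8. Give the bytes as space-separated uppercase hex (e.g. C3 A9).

U+07C2: 2-byte form → DF 82.
U+A809D: 4-byte form → F2 A8 82 9D.
U+10302: 4-byte form → F0 90 8C 82.
U+01D6: 2-byte form → C7 96.
U+87937: 4-byte form → F2 87 A4 B7.
Concatenated (16 bytes): DF 82 F2 A8 82 9D F0 90 8C 82 C7 96 F2 87 A4 B7.

DF 82 F2 A8 82 9D F0 90 8C 82 C7 96 F2 87 A4 B7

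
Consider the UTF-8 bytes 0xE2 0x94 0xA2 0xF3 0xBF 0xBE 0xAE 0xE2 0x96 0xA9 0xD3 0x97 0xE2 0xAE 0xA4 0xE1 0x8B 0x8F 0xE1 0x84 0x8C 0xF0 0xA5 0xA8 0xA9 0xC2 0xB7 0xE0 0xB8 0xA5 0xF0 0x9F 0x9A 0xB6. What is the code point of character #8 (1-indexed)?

U+25A29

Offset 0: leading byte 0xE2 = 11100010 → 3-byte char #1 = E2 94 A2.
Offset 3: leading byte 0xF3 = 11110011 → 4-byte char #2 = F3 BF BE AE.
Offset 7: leading byte 0xE2 = 11100010 → 3-byte char #3 = E2 96 A9.
Offset 10: leading byte 0xD3 = 11010011 → 2-byte char #4 = D3 97.
Offset 12: leading byte 0xE2 = 11100010 → 3-byte char #5 = E2 AE A4.
Offset 15: leading byte 0xE1 = 11100001 → 3-byte char #6 = E1 8B 8F.
Offset 18: leading byte 0xE1 = 11100001 → 3-byte char #7 = E1 84 8C.
Offset 21: leading byte 0xF0 = 11110000 → 4-byte char #8 = F0 A5 A8 A9.
Leading byte 0xF0 = 11110000 matches 11110xxx → 4-byte sequence.
Byte 1: 0xF0 = 11110000, payload 000 (3 bits).
Byte 2: 0xA5 = 10100101 (10xxxxxx ✓), payload 100101.
Byte 3: 0xA8 = 10101000 (10xxxxxx ✓), payload 101000.
Byte 4: 0xA9 = 10101001 (10xxxxxx ✓), payload 101001.
Concatenate: 000100101101000101001 = 0x25A29 (21 bits → U+25A29).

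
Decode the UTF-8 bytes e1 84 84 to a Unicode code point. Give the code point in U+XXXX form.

Leading byte 0xE1 = 11100001 matches 1110xxxx → 3-byte sequence.
Byte 1: 0xE1 = 11100001, payload 0001 (4 bits).
Byte 2: 0x84 = 10000100 (10xxxxxx ✓), payload 000100.
Byte 3: 0x84 = 10000100 (10xxxxxx ✓), payload 000100.
Concatenate: 0001000100000100 = 0x1104 (16 bits → U+1104).

U+1104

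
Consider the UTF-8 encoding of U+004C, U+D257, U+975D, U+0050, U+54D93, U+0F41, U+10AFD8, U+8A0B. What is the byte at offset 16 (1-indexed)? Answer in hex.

1-indexed offset 16 is 0-indexed offset 15.
U+004C → 1-byte form 4C at offsets 0–0.
U+D257 → 3-byte form ED 89 97 at offsets 1–3.
U+975D → 3-byte form E9 9D 9D at offsets 4–6.
U+0050 → 1-byte form 50 at offsets 7–7.
U+54D93 → 4-byte form F1 94 B6 93 at offsets 8–11.
U+0F41 → 3-byte form E0 BD 81 at offsets 12–14.
U+10AFD8 → 4-byte form F4 8A BF 98 at offsets 15–18.
Offset 15 falls in char 7's range; it's byte 1 of F4 8A BF 98 = 0xF4.

0xF4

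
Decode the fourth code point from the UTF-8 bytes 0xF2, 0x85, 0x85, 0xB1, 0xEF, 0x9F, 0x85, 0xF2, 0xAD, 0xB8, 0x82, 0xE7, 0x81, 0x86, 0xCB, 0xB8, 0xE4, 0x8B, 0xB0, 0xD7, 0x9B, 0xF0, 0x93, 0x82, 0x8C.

U+7046

Offset 0: leading byte 0xF2 = 11110010 → 4-byte char #1 = F2 85 85 B1.
Offset 4: leading byte 0xEF = 11101111 → 3-byte char #2 = EF 9F 85.
Offset 7: leading byte 0xF2 = 11110010 → 4-byte char #3 = F2 AD B8 82.
Offset 11: leading byte 0xE7 = 11100111 → 3-byte char #4 = E7 81 86.
Leading byte 0xE7 = 11100111 matches 1110xxxx → 3-byte sequence.
Byte 1: 0xE7 = 11100111, payload 0111 (4 bits).
Byte 2: 0x81 = 10000001 (10xxxxxx ✓), payload 000001.
Byte 3: 0x86 = 10000110 (10xxxxxx ✓), payload 000110.
Concatenate: 0111000001000110 = 0x7046 (16 bits → U+7046).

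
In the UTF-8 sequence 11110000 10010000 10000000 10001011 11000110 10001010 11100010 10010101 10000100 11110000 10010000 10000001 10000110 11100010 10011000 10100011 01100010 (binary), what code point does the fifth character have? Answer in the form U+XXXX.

Offset 0: leading byte 0xF0 = 11110000 → 4-byte char #1 = F0 90 80 8B.
Offset 4: leading byte 0xC6 = 11000110 → 2-byte char #2 = C6 8A.
Offset 6: leading byte 0xE2 = 11100010 → 3-byte char #3 = E2 95 84.
Offset 9: leading byte 0xF0 = 11110000 → 4-byte char #4 = F0 90 81 86.
Offset 13: leading byte 0xE2 = 11100010 → 3-byte char #5 = E2 98 A3.
Leading byte 0xE2 = 11100010 matches 1110xxxx → 3-byte sequence.
Byte 1: 0xE2 = 11100010, payload 0010 (4 bits).
Byte 2: 0x98 = 10011000 (10xxxxxx ✓), payload 011000.
Byte 3: 0xA3 = 10100011 (10xxxxxx ✓), payload 100011.
Concatenate: 0010011000100011 = 0x2623 (16 bits → U+2623).

U+2623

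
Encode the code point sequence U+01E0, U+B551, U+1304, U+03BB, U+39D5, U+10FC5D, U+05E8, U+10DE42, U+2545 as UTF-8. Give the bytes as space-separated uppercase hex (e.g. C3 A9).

U+01E0: 2-byte form → C7 A0.
U+B551: 3-byte form → EB 95 91.
U+1304: 3-byte form → E1 8C 84.
U+03BB: 2-byte form → CE BB.
U+39D5: 3-byte form → E3 A7 95.
U+10FC5D: 4-byte form → F4 8F B1 9D.
U+05E8: 2-byte form → D7 A8.
U+10DE42: 4-byte form → F4 8D B9 82.
U+2545: 3-byte form → E2 95 85.
Concatenated (26 bytes): C7 A0 EB 95 91 E1 8C 84 CE BB E3 A7 95 F4 8F B1 9D D7 A8 F4 8D B9 82 E2 95 85.

C7 A0 EB 95 91 E1 8C 84 CE BB E3 A7 95 F4 8F B1 9D D7 A8 F4 8D B9 82 E2 95 85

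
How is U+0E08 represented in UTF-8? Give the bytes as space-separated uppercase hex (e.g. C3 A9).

U+0E08 = 0xE08 = 3592 decimal. In range U+0800–U+FFFF → 3-byte form: 1110xxxx 10xxxxxx 10xxxxxx.
Binary (16 bits): 0000111000001000.
Split 4+6+6: 0000 | 111000 | 001000.
Byte 1: 11100000 = 0xE0.
Byte 2: 10111000 = 0xB8.
Byte 3: 10001000 = 0x88.

E0 B8 88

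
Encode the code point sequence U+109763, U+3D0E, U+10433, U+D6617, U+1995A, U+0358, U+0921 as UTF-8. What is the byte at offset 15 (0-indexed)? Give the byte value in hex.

U+109763 → 4-byte form F4 89 9D A3 at offsets 0–3.
U+3D0E → 3-byte form E3 B4 8E at offsets 4–6.
U+10433 → 4-byte form F0 90 90 B3 at offsets 7–10.
U+D6617 → 4-byte form F3 96 98 97 at offsets 11–14.
U+1995A → 4-byte form F0 99 A5 9A at offsets 15–18.
Offset 15 falls in char 5's range; it's byte 1 of F0 99 A5 9A = 0xF0.

0xF0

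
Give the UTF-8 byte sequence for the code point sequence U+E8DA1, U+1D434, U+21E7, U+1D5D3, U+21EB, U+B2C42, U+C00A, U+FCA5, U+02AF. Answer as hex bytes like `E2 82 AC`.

U+E8DA1: 4-byte form → F3 A8 B6 A1.
U+1D434: 4-byte form → F0 9D 90 B4.
U+21E7: 3-byte form → E2 87 A7.
U+1D5D3: 4-byte form → F0 9D 97 93.
U+21EB: 3-byte form → E2 87 AB.
U+B2C42: 4-byte form → F2 B2 B1 82.
U+C00A: 3-byte form → EC 80 8A.
U+FCA5: 3-byte form → EF B2 A5.
U+02AF: 2-byte form → CA AF.
Concatenated (30 bytes): F3 A8 B6 A1 F0 9D 90 B4 E2 87 A7 F0 9D 97 93 E2 87 AB F2 B2 B1 82 EC 80 8A EF B2 A5 CA AF.

F3 A8 B6 A1 F0 9D 90 B4 E2 87 A7 F0 9D 97 93 E2 87 AB F2 B2 B1 82 EC 80 8A EF B2 A5 CA AF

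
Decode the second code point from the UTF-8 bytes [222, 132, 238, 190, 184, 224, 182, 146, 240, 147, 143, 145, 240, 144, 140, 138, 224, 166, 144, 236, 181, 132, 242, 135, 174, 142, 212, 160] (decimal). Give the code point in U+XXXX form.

U+EFB8

Offset 0: leading byte 0xDE = 11011110 → 2-byte char #1 = DE 84.
Offset 2: leading byte 0xEE = 11101110 → 3-byte char #2 = EE BE B8.
Leading byte 0xEE = 11101110 matches 1110xxxx → 3-byte sequence.
Byte 1: 0xEE = 11101110, payload 1110 (4 bits).
Byte 2: 0xBE = 10111110 (10xxxxxx ✓), payload 111110.
Byte 3: 0xB8 = 10111000 (10xxxxxx ✓), payload 111000.
Concatenate: 1110111110111000 = 0xEFB8 (16 bits → U+EFB8).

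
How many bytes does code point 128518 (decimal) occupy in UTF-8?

U+1F606 = 0x1F606. UTF-8 uses 1 byte below 0x80, 2 below 0x800, 3 below 0x10000, 4 up to 0x10FFFF. 0x1F606 is in U+10000–U+10FFFF → 4 bytes.

4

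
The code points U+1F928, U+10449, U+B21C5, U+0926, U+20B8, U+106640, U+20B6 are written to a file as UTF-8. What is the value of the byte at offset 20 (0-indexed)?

0x99

U+1F928 → 4-byte form F0 9F A4 A8 at offsets 0–3.
U+10449 → 4-byte form F0 90 91 89 at offsets 4–7.
U+B21C5 → 4-byte form F2 B2 87 85 at offsets 8–11.
U+0926 → 3-byte form E0 A4 A6 at offsets 12–14.
U+20B8 → 3-byte form E2 82 B8 at offsets 15–17.
U+106640 → 4-byte form F4 86 99 80 at offsets 18–21.
Offset 20 falls in char 6's range; it's byte 3 of F4 86 99 80 = 0x99.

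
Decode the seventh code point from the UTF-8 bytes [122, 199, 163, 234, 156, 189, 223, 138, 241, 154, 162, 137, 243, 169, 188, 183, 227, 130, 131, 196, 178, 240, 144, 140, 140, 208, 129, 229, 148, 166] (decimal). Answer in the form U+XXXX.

U+3083

Offset 0: leading byte 0x7A = 01111010 → 1-byte char #1 = 7A.
Offset 1: leading byte 0xC7 = 11000111 → 2-byte char #2 = C7 A3.
Offset 3: leading byte 0xEA = 11101010 → 3-byte char #3 = EA 9C BD.
Offset 6: leading byte 0xDF = 11011111 → 2-byte char #4 = DF 8A.
Offset 8: leading byte 0xF1 = 11110001 → 4-byte char #5 = F1 9A A2 89.
Offset 12: leading byte 0xF3 = 11110011 → 4-byte char #6 = F3 A9 BC B7.
Offset 16: leading byte 0xE3 = 11100011 → 3-byte char #7 = E3 82 83.
Leading byte 0xE3 = 11100011 matches 1110xxxx → 3-byte sequence.
Byte 1: 0xE3 = 11100011, payload 0011 (4 bits).
Byte 2: 0x82 = 10000010 (10xxxxxx ✓), payload 000010.
Byte 3: 0x83 = 10000011 (10xxxxxx ✓), payload 000011.
Concatenate: 0011000010000011 = 0x3083 (16 bits → U+3083).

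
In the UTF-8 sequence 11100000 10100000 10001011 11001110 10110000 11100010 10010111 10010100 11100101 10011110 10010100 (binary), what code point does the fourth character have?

Offset 0: leading byte 0xE0 = 11100000 → 3-byte char #1 = E0 A0 8B.
Offset 3: leading byte 0xCE = 11001110 → 2-byte char #2 = CE B0.
Offset 5: leading byte 0xE2 = 11100010 → 3-byte char #3 = E2 97 94.
Offset 8: leading byte 0xE5 = 11100101 → 3-byte char #4 = E5 9E 94.
Leading byte 0xE5 = 11100101 matches 1110xxxx → 3-byte sequence.
Byte 1: 0xE5 = 11100101, payload 0101 (4 bits).
Byte 2: 0x9E = 10011110 (10xxxxxx ✓), payload 011110.
Byte 3: 0x94 = 10010100 (10xxxxxx ✓), payload 010100.
Concatenate: 0101011110010100 = 0x5794 (16 bits → U+5794).

U+5794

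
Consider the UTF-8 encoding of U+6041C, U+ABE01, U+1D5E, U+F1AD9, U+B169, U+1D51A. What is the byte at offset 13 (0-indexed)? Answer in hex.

0xAB

U+6041C → 4-byte form F1 A0 90 9C at offsets 0–3.
U+ABE01 → 4-byte form F2 AB B8 81 at offsets 4–7.
U+1D5E → 3-byte form E1 B5 9E at offsets 8–10.
U+F1AD9 → 4-byte form F3 B1 AB 99 at offsets 11–14.
Offset 13 falls in char 4's range; it's byte 3 of F3 B1 AB 99 = 0xAB.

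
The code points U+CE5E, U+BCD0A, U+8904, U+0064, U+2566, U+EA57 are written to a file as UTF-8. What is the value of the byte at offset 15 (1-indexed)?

1-indexed offset 15 is 0-indexed offset 14.
U+CE5E → 3-byte form EC B9 9E at offsets 0–2.
U+BCD0A → 4-byte form F2 BC B4 8A at offsets 3–6.
U+8904 → 3-byte form E8 A4 84 at offsets 7–9.
U+0064 → 1-byte form 64 at offsets 10–10.
U+2566 → 3-byte form E2 95 A6 at offsets 11–13.
U+EA57 → 3-byte form EE A9 97 at offsets 14–16.
Offset 14 falls in char 6's range; it's byte 1 of EE A9 97 = 0xEE.

0xEE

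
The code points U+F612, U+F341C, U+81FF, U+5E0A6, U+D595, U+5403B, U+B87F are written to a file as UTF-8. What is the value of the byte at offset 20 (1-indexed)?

0x80

1-indexed offset 20 is 0-indexed offset 19.
U+F612 → 3-byte form EF 98 92 at offsets 0–2.
U+F341C → 4-byte form F3 B3 90 9C at offsets 3–6.
U+81FF → 3-byte form E8 87 BF at offsets 7–9.
U+5E0A6 → 4-byte form F1 9E 82 A6 at offsets 10–13.
U+D595 → 3-byte form ED 96 95 at offsets 14–16.
U+5403B → 4-byte form F1 94 80 BB at offsets 17–20.
Offset 19 falls in char 6's range; it's byte 3 of F1 94 80 BB = 0x80.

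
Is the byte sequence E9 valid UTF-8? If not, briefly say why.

Leading byte 0xE9 = 11101001 → 3-byte form, but only 1 byte is present.

invalid (sequence truncated)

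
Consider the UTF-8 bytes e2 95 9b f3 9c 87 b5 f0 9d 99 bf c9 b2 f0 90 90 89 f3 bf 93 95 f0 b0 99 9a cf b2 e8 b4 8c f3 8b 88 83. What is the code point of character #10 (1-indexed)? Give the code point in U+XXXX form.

Offset 0: leading byte 0xE2 = 11100010 → 3-byte char #1 = E2 95 9B.
Offset 3: leading byte 0xF3 = 11110011 → 4-byte char #2 = F3 9C 87 B5.
Offset 7: leading byte 0xF0 = 11110000 → 4-byte char #3 = F0 9D 99 BF.
Offset 11: leading byte 0xC9 = 11001001 → 2-byte char #4 = C9 B2.
Offset 13: leading byte 0xF0 = 11110000 → 4-byte char #5 = F0 90 90 89.
Offset 17: leading byte 0xF3 = 11110011 → 4-byte char #6 = F3 BF 93 95.
Offset 21: leading byte 0xF0 = 11110000 → 4-byte char #7 = F0 B0 99 9A.
Offset 25: leading byte 0xCF = 11001111 → 2-byte char #8 = CF B2.
Offset 27: leading byte 0xE8 = 11101000 → 3-byte char #9 = E8 B4 8C.
Offset 30: leading byte 0xF3 = 11110011 → 4-byte char #10 = F3 8B 88 83.
Leading byte 0xF3 = 11110011 matches 11110xxx → 4-byte sequence.
Byte 1: 0xF3 = 11110011, payload 011 (3 bits).
Byte 2: 0x8B = 10001011 (10xxxxxx ✓), payload 001011.
Byte 3: 0x88 = 10001000 (10xxxxxx ✓), payload 001000.
Byte 4: 0x83 = 10000011 (10xxxxxx ✓), payload 000011.
Concatenate: 011001011001000000011 = 0xCB203 (21 bits → U+CB203).

U+CB203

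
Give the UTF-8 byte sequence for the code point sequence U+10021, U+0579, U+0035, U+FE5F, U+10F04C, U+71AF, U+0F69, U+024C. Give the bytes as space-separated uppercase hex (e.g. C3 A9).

U+10021: 4-byte form → F0 90 80 A1.
U+0579: 2-byte form → D5 B9.
U+0035: 1-byte form → 35.
U+FE5F: 3-byte form → EF B9 9F.
U+10F04C: 4-byte form → F4 8F 81 8C.
U+71AF: 3-byte form → E7 86 AF.
U+0F69: 3-byte form → E0 BD A9.
U+024C: 2-byte form → C9 8C.
Concatenated (22 bytes): F0 90 80 A1 D5 B9 35 EF B9 9F F4 8F 81 8C E7 86 AF E0 BD A9 C9 8C.

F0 90 80 A1 D5 B9 35 EF B9 9F F4 8F 81 8C E7 86 AF E0 BD A9 C9 8C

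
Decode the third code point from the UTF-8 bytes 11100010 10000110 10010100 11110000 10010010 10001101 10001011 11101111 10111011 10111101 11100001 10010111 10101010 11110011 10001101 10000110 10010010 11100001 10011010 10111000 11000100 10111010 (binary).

Offset 0: leading byte 0xE2 = 11100010 → 3-byte char #1 = E2 86 94.
Offset 3: leading byte 0xF0 = 11110000 → 4-byte char #2 = F0 92 8D 8B.
Offset 7: leading byte 0xEF = 11101111 → 3-byte char #3 = EF BB BD.
Leading byte 0xEF = 11101111 matches 1110xxxx → 3-byte sequence.
Byte 1: 0xEF = 11101111, payload 1111 (4 bits).
Byte 2: 0xBB = 10111011 (10xxxxxx ✓), payload 111011.
Byte 3: 0xBD = 10111101 (10xxxxxx ✓), payload 111101.
Concatenate: 1111111011111101 = 0xFEFD (16 bits → U+FEFD).

U+FEFD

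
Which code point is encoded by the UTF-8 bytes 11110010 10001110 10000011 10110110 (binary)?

U+8E0F6

Leading byte 0xF2 = 11110010 matches 11110xxx → 4-byte sequence.
Byte 1: 0xF2 = 11110010, payload 010 (3 bits).
Byte 2: 0x8E = 10001110 (10xxxxxx ✓), payload 001110.
Byte 3: 0x83 = 10000011 (10xxxxxx ✓), payload 000011.
Byte 4: 0xB6 = 10110110 (10xxxxxx ✓), payload 110110.
Concatenate: 010001110000011110110 = 0x8E0F6 (21 bits → U+8E0F6).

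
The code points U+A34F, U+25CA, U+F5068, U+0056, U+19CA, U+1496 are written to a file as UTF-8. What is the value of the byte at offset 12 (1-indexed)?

1-indexed offset 12 is 0-indexed offset 11.
U+A34F → 3-byte form EA 8D 8F at offsets 0–2.
U+25CA → 3-byte form E2 97 8A at offsets 3–5.
U+F5068 → 4-byte form F3 B5 81 A8 at offsets 6–9.
U+0056 → 1-byte form 56 at offsets 10–10.
U+19CA → 3-byte form E1 A7 8A at offsets 11–13.
Offset 11 falls in char 5's range; it's byte 1 of E1 A7 8A = 0xE1.

0xE1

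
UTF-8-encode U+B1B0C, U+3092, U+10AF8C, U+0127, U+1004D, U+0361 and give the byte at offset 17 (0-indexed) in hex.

0xCD

U+B1B0C → 4-byte form F2 B1 AC 8C at offsets 0–3.
U+3092 → 3-byte form E3 82 92 at offsets 4–6.
U+10AF8C → 4-byte form F4 8A BE 8C at offsets 7–10.
U+0127 → 2-byte form C4 A7 at offsets 11–12.
U+1004D → 4-byte form F0 90 81 8D at offsets 13–16.
U+0361 → 2-byte form CD A1 at offsets 17–18.
Offset 17 falls in char 6's range; it's byte 1 of CD A1 = 0xCD.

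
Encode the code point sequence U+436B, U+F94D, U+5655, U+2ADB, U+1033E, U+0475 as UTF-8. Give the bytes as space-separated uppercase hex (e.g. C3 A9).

U+436B: 3-byte form → E4 8D AB.
U+F94D: 3-byte form → EF A5 8D.
U+5655: 3-byte form → E5 99 95.
U+2ADB: 3-byte form → E2 AB 9B.
U+1033E: 4-byte form → F0 90 8C BE.
U+0475: 2-byte form → D1 B5.
Concatenated (18 bytes): E4 8D AB EF A5 8D E5 99 95 E2 AB 9B F0 90 8C BE D1 B5.

E4 8D AB EF A5 8D E5 99 95 E2 AB 9B F0 90 8C BE D1 B5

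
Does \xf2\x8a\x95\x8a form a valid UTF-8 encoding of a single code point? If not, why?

Leading byte 0xF2 = 11110010 → 4-byte form.
Continuation bytes 0x8A=10001010, 0x95=10010101, 0x8A=10001010 all match 10xxxxxx.
Decoded value 0x8A54A is ≥ 0x10000 (shortest form) and not a surrogate.

valid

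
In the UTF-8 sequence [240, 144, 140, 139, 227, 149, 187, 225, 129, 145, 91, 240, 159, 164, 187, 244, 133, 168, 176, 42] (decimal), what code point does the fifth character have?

Offset 0: leading byte 0xF0 = 11110000 → 4-byte char #1 = F0 90 8C 8B.
Offset 4: leading byte 0xE3 = 11100011 → 3-byte char #2 = E3 95 BB.
Offset 7: leading byte 0xE1 = 11100001 → 3-byte char #3 = E1 81 91.
Offset 10: leading byte 0x5B = 01011011 → 1-byte char #4 = 5B.
Offset 11: leading byte 0xF0 = 11110000 → 4-byte char #5 = F0 9F A4 BB.
Leading byte 0xF0 = 11110000 matches 11110xxx → 4-byte sequence.
Byte 1: 0xF0 = 11110000, payload 000 (3 bits).
Byte 2: 0x9F = 10011111 (10xxxxxx ✓), payload 011111.
Byte 3: 0xA4 = 10100100 (10xxxxxx ✓), payload 100100.
Byte 4: 0xBB = 10111011 (10xxxxxx ✓), payload 111011.
Concatenate: 000011111100100111011 = 0x1F93B (21 bits → U+1F93B).

U+1F93B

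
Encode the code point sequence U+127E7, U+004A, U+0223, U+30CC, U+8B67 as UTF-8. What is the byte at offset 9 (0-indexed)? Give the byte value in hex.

0x8C

U+127E7 → 4-byte form F0 92 9F A7 at offsets 0–3.
U+004A → 1-byte form 4A at offsets 4–4.
U+0223 → 2-byte form C8 A3 at offsets 5–6.
U+30CC → 3-byte form E3 83 8C at offsets 7–9.
Offset 9 falls in char 4's range; it's byte 3 of E3 83 8C = 0x8C.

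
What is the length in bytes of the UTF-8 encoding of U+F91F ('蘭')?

U+F91F = 0xF91F. UTF-8 uses 1 byte below 0x80, 2 below 0x800, 3 below 0x10000, 4 up to 0x10FFFF. 0xF91F is in U+0800–U+FFFF → 3 bytes.

3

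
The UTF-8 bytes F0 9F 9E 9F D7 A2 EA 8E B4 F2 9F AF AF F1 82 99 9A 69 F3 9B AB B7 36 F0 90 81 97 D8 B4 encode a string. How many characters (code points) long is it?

10

Byte at offset 0: 0xF0 = 11110000 → 4-byte char (#1). Advance 4.
Byte at offset 4: 0xD7 = 11010111 → 2-byte char (#2). Advance 2.
Byte at offset 6: 0xEA = 11101010 → 3-byte char (#3). Advance 3.
Byte at offset 9: 0xF2 = 11110010 → 4-byte char (#4). Advance 4.
Byte at offset 13: 0xF1 = 11110001 → 4-byte char (#5). Advance 4.
Byte at offset 17: 0x69 = 01101001 → 1-byte char (#6). Advance 1.
Byte at offset 18: 0xF3 = 11110011 → 4-byte char (#7). Advance 4.
Byte at offset 22: 0x36 = 00110110 → 1-byte char (#8). Advance 1.
Byte at offset 23: 0xF0 = 11110000 → 4-byte char (#9). Advance 4.
Byte at offset 27: 0xD8 = 11011000 → 2-byte char (#10). Advance 2.
Reached end at offset 29 after 10 code points.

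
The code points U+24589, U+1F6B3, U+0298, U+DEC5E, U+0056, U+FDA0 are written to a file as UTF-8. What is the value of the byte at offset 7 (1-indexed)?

0x9A

1-indexed offset 7 is 0-indexed offset 6.
U+24589 → 4-byte form F0 A4 96 89 at offsets 0–3.
U+1F6B3 → 4-byte form F0 9F 9A B3 at offsets 4–7.
Offset 6 falls in char 2's range; it's byte 3 of F0 9F 9A B3 = 0x9A.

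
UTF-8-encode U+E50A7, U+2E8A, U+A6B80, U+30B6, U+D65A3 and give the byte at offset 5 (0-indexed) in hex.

U+E50A7 → 4-byte form F3 A5 82 A7 at offsets 0–3.
U+2E8A → 3-byte form E2 BA 8A at offsets 4–6.
Offset 5 falls in char 2's range; it's byte 2 of E2 BA 8A = 0xBA.

0xBA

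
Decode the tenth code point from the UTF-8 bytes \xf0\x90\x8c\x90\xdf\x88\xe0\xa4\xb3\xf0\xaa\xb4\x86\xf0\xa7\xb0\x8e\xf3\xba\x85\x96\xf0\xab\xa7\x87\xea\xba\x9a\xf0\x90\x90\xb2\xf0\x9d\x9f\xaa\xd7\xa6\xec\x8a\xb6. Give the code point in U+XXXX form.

Offset 0: leading byte 0xF0 = 11110000 → 4-byte char #1 = F0 90 8C 90.
Offset 4: leading byte 0xDF = 11011111 → 2-byte char #2 = DF 88.
Offset 6: leading byte 0xE0 = 11100000 → 3-byte char #3 = E0 A4 B3.
Offset 9: leading byte 0xF0 = 11110000 → 4-byte char #4 = F0 AA B4 86.
Offset 13: leading byte 0xF0 = 11110000 → 4-byte char #5 = F0 A7 B0 8E.
Offset 17: leading byte 0xF3 = 11110011 → 4-byte char #6 = F3 BA 85 96.
Offset 21: leading byte 0xF0 = 11110000 → 4-byte char #7 = F0 AB A7 87.
Offset 25: leading byte 0xEA = 11101010 → 3-byte char #8 = EA BA 9A.
Offset 28: leading byte 0xF0 = 11110000 → 4-byte char #9 = F0 90 90 B2.
Offset 32: leading byte 0xF0 = 11110000 → 4-byte char #10 = F0 9D 9F AA.
Leading byte 0xF0 = 11110000 matches 11110xxx → 4-byte sequence.
Byte 1: 0xF0 = 11110000, payload 000 (3 bits).
Byte 2: 0x9D = 10011101 (10xxxxxx ✓), payload 011101.
Byte 3: 0x9F = 10011111 (10xxxxxx ✓), payload 011111.
Byte 4: 0xAA = 10101010 (10xxxxxx ✓), payload 101010.
Concatenate: 000011101011111101010 = 0x1D7EA (21 bits → U+1D7EA).

U+1D7EA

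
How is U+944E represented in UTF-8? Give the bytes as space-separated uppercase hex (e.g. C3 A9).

E9 91 8E

U+944E = 0x944E = 37966 decimal. In range U+0800–U+FFFF → 3-byte form: 1110xxxx 10xxxxxx 10xxxxxx.
Binary (16 bits): 1001010001001110.
Split 4+6+6: 1001 | 010001 | 001110.
Byte 1: 11101001 = 0xE9.
Byte 2: 10010001 = 0x91.
Byte 3: 10001110 = 0x8E.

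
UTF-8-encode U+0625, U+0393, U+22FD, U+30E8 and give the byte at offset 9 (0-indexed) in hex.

U+0625 → 2-byte form D8 A5 at offsets 0–1.
U+0393 → 2-byte form CE 93 at offsets 2–3.
U+22FD → 3-byte form E2 8B BD at offsets 4–6.
U+30E8 → 3-byte form E3 83 A8 at offsets 7–9.
Offset 9 falls in char 4's range; it's byte 3 of E3 83 A8 = 0xA8.

0xA8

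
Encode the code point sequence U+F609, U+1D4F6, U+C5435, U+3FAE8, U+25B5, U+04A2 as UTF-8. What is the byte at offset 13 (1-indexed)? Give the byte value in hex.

1-indexed offset 13 is 0-indexed offset 12.
U+F609 → 3-byte form EF 98 89 at offsets 0–2.
U+1D4F6 → 4-byte form F0 9D 93 B6 at offsets 3–6.
U+C5435 → 4-byte form F3 85 90 B5 at offsets 7–10.
U+3FAE8 → 4-byte form F0 BF AB A8 at offsets 11–14.
Offset 12 falls in char 4's range; it's byte 2 of F0 BF AB A8 = 0xBF.

0xBF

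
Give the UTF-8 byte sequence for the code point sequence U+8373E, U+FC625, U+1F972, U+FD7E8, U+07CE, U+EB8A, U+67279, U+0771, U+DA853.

U+8373E: 4-byte form → F2 83 9C BE.
U+FC625: 4-byte form → F3 BC 98 A5.
U+1F972: 4-byte form → F0 9F A5 B2.
U+FD7E8: 4-byte form → F3 BD 9F A8.
U+07CE: 2-byte form → DF 8E.
U+EB8A: 3-byte form → EE AE 8A.
U+67279: 4-byte form → F1 A7 89 B9.
U+0771: 2-byte form → DD B1.
U+DA853: 4-byte form → F3 9A A1 93.
Concatenated (31 bytes): F2 83 9C BE F3 BC 98 A5 F0 9F A5 B2 F3 BD 9F A8 DF 8E EE AE 8A F1 A7 89 B9 DD B1 F3 9A A1 93.

F2 83 9C BE F3 BC 98 A5 F0 9F A5 B2 F3 BD 9F A8 DF 8E EE AE 8A F1 A7 89 B9 DD B1 F3 9A A1 93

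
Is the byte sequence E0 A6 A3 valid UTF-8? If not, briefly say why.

valid

Leading byte 0xE0 = 11100000 → 3-byte form.
Continuation bytes 0xA6=10100110, 0xA3=10100011 all match 10xxxxxx.
Decoded value 0x9A3 is ≥ 0x800 (shortest form) and not a surrogate.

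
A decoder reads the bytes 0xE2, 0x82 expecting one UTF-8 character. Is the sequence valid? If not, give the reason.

invalid (sequence truncated)

Leading byte 0xE2 = 11100010 → 3-byte form, but only 2 bytes are present.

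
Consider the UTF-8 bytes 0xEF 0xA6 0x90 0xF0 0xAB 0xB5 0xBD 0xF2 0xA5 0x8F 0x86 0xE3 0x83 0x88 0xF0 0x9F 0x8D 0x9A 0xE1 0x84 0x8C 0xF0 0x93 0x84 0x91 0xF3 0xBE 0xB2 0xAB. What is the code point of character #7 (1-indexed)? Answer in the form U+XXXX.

Offset 0: leading byte 0xEF = 11101111 → 3-byte char #1 = EF A6 90.
Offset 3: leading byte 0xF0 = 11110000 → 4-byte char #2 = F0 AB B5 BD.
Offset 7: leading byte 0xF2 = 11110010 → 4-byte char #3 = F2 A5 8F 86.
Offset 11: leading byte 0xE3 = 11100011 → 3-byte char #4 = E3 83 88.
Offset 14: leading byte 0xF0 = 11110000 → 4-byte char #5 = F0 9F 8D 9A.
Offset 18: leading byte 0xE1 = 11100001 → 3-byte char #6 = E1 84 8C.
Offset 21: leading byte 0xF0 = 11110000 → 4-byte char #7 = F0 93 84 91.
Leading byte 0xF0 = 11110000 matches 11110xxx → 4-byte sequence.
Byte 1: 0xF0 = 11110000, payload 000 (3 bits).
Byte 2: 0x93 = 10010011 (10xxxxxx ✓), payload 010011.
Byte 3: 0x84 = 10000100 (10xxxxxx ✓), payload 000100.
Byte 4: 0x91 = 10010001 (10xxxxxx ✓), payload 010001.
Concatenate: 000010011000100010001 = 0x13111 (21 bits → U+13111).

U+13111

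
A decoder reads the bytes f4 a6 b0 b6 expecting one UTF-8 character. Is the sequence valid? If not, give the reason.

Leading byte 0xF4 = 11110100 → 4-byte form.
Payload = 0x126C36, which exceeds U+10FFFF, the maximum Unicode code point. (Leading bytes F5–FF, or F4 followed by ≥ 0x90, are invalid.)

invalid (encodes a value above U+10FFFF)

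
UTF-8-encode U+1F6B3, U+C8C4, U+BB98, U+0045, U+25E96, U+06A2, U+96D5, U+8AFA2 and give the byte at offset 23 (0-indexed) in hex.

U+1F6B3 → 4-byte form F0 9F 9A B3 at offsets 0–3.
U+C8C4 → 3-byte form EC A3 84 at offsets 4–6.
U+BB98 → 3-byte form EB AE 98 at offsets 7–9.
U+0045 → 1-byte form 45 at offsets 10–10.
U+25E96 → 4-byte form F0 A5 BA 96 at offsets 11–14.
U+06A2 → 2-byte form DA A2 at offsets 15–16.
U+96D5 → 3-byte form E9 9B 95 at offsets 17–19.
U+8AFA2 → 4-byte form F2 8A BE A2 at offsets 20–23.
Offset 23 falls in char 8's range; it's byte 4 of F2 8A BE A2 = 0xA2.

0xA2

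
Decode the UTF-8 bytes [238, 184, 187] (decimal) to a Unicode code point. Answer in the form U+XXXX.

Leading byte 0xEE = 11101110 matches 1110xxxx → 3-byte sequence.
Byte 1: 0xEE = 11101110, payload 1110 (4 bits).
Byte 2: 0xB8 = 10111000 (10xxxxxx ✓), payload 111000.
Byte 3: 0xBB = 10111011 (10xxxxxx ✓), payload 111011.
Concatenate: 1110111000111011 = 0xEE3B (16 bits → U+EE3B).

U+EE3B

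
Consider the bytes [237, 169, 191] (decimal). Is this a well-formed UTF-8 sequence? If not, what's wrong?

invalid (encodes a surrogate (U+D800–U+DFFF))

Structurally a 3-byte sequence; payload = 0xDA7F.
But 0xDA7F is in U+D800–U+DFFF, the surrogate range. Surrogates are not Unicode scalar values and are forbidden in UTF-8.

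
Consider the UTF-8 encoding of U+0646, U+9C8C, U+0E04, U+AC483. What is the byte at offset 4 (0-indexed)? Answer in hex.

0x8C

U+0646 → 2-byte form D9 86 at offsets 0–1.
U+9C8C → 3-byte form E9 B2 8C at offsets 2–4.
Offset 4 falls in char 2's range; it's byte 3 of E9 B2 8C = 0x8C.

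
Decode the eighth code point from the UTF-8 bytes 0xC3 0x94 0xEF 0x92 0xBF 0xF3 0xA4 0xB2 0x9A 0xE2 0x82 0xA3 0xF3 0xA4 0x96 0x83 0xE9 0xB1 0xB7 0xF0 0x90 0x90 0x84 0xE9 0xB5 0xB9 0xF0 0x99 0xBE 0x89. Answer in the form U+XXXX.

Offset 0: leading byte 0xC3 = 11000011 → 2-byte char #1 = C3 94.
Offset 2: leading byte 0xEF = 11101111 → 3-byte char #2 = EF 92 BF.
Offset 5: leading byte 0xF3 = 11110011 → 4-byte char #3 = F3 A4 B2 9A.
Offset 9: leading byte 0xE2 = 11100010 → 3-byte char #4 = E2 82 A3.
Offset 12: leading byte 0xF3 = 11110011 → 4-byte char #5 = F3 A4 96 83.
Offset 16: leading byte 0xE9 = 11101001 → 3-byte char #6 = E9 B1 B7.
Offset 19: leading byte 0xF0 = 11110000 → 4-byte char #7 = F0 90 90 84.
Offset 23: leading byte 0xE9 = 11101001 → 3-byte char #8 = E9 B5 B9.
Leading byte 0xE9 = 11101001 matches 1110xxxx → 3-byte sequence.
Byte 1: 0xE9 = 11101001, payload 1001 (4 bits).
Byte 2: 0xB5 = 10110101 (10xxxxxx ✓), payload 110101.
Byte 3: 0xB9 = 10111001 (10xxxxxx ✓), payload 111001.
Concatenate: 1001110101111001 = 0x9D79 (16 bits → U+9D79).

U+9D79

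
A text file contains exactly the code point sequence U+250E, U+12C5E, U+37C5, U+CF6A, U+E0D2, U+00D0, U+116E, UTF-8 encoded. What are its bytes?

U+250E: 3-byte form → E2 94 8E.
U+12C5E: 4-byte form → F0 92 B1 9E.
U+37C5: 3-byte form → E3 9F 85.
U+CF6A: 3-byte form → EC BD AA.
U+E0D2: 3-byte form → EE 83 92.
U+00D0: 2-byte form → C3 90.
U+116E: 3-byte form → E1 85 AE.
Concatenated (21 bytes): E2 94 8E F0 92 B1 9E E3 9F 85 EC BD AA EE 83 92 C3 90 E1 85 AE.

E2 94 8E F0 92 B1 9E E3 9F 85 EC BD AA EE 83 92 C3 90 E1 85 AE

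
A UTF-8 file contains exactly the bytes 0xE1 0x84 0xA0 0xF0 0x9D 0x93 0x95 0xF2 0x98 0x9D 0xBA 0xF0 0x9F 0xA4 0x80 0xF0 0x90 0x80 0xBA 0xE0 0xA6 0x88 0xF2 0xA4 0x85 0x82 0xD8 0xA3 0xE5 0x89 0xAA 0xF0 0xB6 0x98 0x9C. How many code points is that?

10

Byte at offset 0: 0xE1 = 11100001 → 3-byte char (#1). Advance 3.
Byte at offset 3: 0xF0 = 11110000 → 4-byte char (#2). Advance 4.
Byte at offset 7: 0xF2 = 11110010 → 4-byte char (#3). Advance 4.
Byte at offset 11: 0xF0 = 11110000 → 4-byte char (#4). Advance 4.
Byte at offset 15: 0xF0 = 11110000 → 4-byte char (#5). Advance 4.
Byte at offset 19: 0xE0 = 11100000 → 3-byte char (#6). Advance 3.
Byte at offset 22: 0xF2 = 11110010 → 4-byte char (#7). Advance 4.
Byte at offset 26: 0xD8 = 11011000 → 2-byte char (#8). Advance 2.
Byte at offset 28: 0xE5 = 11100101 → 3-byte char (#9). Advance 3.
Byte at offset 31: 0xF0 = 11110000 → 4-byte char (#10). Advance 4.
Reached end at offset 35 after 10 code points.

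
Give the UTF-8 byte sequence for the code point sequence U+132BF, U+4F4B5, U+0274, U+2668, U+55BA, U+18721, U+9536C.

U+132BF: 4-byte form → F0 93 8A BF.
U+4F4B5: 4-byte form → F1 8F 92 B5.
U+0274: 2-byte form → C9 B4.
U+2668: 3-byte form → E2 99 A8.
U+55BA: 3-byte form → E5 96 BA.
U+18721: 4-byte form → F0 98 9C A1.
U+9536C: 4-byte form → F2 95 8D AC.
Concatenated (24 bytes): F0 93 8A BF F1 8F 92 B5 C9 B4 E2 99 A8 E5 96 BA F0 98 9C A1 F2 95 8D AC.

F0 93 8A BF F1 8F 92 B5 C9 B4 E2 99 A8 E5 96 BA F0 98 9C A1 F2 95 8D AC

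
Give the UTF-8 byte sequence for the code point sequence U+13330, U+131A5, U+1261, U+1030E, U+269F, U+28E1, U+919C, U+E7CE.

F0 93 8C B0 F0 93 86 A5 E1 89 A1 F0 90 8C 8E E2 9A 9F E2 A3 A1 E9 86 9C EE 9F 8E

U+13330: 4-byte form → F0 93 8C B0.
U+131A5: 4-byte form → F0 93 86 A5.
U+1261: 3-byte form → E1 89 A1.
U+1030E: 4-byte form → F0 90 8C 8E.
U+269F: 3-byte form → E2 9A 9F.
U+28E1: 3-byte form → E2 A3 A1.
U+919C: 3-byte form → E9 86 9C.
U+E7CE: 3-byte form → EE 9F 8E.
Concatenated (27 bytes): F0 93 8C B0 F0 93 86 A5 E1 89 A1 F0 90 8C 8E E2 9A 9F E2 A3 A1 E9 86 9C EE 9F 8E.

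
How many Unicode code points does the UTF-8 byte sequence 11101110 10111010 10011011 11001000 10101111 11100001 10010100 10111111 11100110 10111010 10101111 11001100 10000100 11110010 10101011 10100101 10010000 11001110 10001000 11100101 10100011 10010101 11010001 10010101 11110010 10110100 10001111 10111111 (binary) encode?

10

Byte at offset 0: 0xEE = 11101110 → 3-byte char (#1). Advance 3.
Byte at offset 3: 0xC8 = 11001000 → 2-byte char (#2). Advance 2.
Byte at offset 5: 0xE1 = 11100001 → 3-byte char (#3). Advance 3.
Byte at offset 8: 0xE6 = 11100110 → 3-byte char (#4). Advance 3.
Byte at offset 11: 0xCC = 11001100 → 2-byte char (#5). Advance 2.
Byte at offset 13: 0xF2 = 11110010 → 4-byte char (#6). Advance 4.
Byte at offset 17: 0xCE = 11001110 → 2-byte char (#7). Advance 2.
Byte at offset 19: 0xE5 = 11100101 → 3-byte char (#8). Advance 3.
Byte at offset 22: 0xD1 = 11010001 → 2-byte char (#9). Advance 2.
Byte at offset 24: 0xF2 = 11110010 → 4-byte char (#10). Advance 4.
Reached end at offset 28 after 10 code points.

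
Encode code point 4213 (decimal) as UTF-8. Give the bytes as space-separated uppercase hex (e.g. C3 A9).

E1 81 B5

U+1075 = 0x1075 = 4213 decimal. In range U+0800–U+FFFF → 3-byte form: 1110xxxx 10xxxxxx 10xxxxxx.
Binary (16 bits): 0001000001110101.
Split 4+6+6: 0001 | 000001 | 110101.
Byte 1: 11100001 = 0xE1.
Byte 2: 10000001 = 0x81.
Byte 3: 10110101 = 0xB5.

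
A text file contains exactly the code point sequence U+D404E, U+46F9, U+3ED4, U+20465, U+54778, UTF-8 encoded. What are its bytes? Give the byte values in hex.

F3 94 81 8E E4 9B B9 E3 BB 94 F0 A0 91 A5 F1 94 9D B8

U+D404E: 4-byte form → F3 94 81 8E.
U+46F9: 3-byte form → E4 9B B9.
U+3ED4: 3-byte form → E3 BB 94.
U+20465: 4-byte form → F0 A0 91 A5.
U+54778: 4-byte form → F1 94 9D B8.
Concatenated (18 bytes): F3 94 81 8E E4 9B B9 E3 BB 94 F0 A0 91 A5 F1 94 9D B8.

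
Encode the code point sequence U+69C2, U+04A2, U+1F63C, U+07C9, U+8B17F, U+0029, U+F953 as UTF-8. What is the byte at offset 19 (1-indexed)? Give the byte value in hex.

1-indexed offset 19 is 0-indexed offset 18.
U+69C2 → 3-byte form E6 A7 82 at offsets 0–2.
U+04A2 → 2-byte form D2 A2 at offsets 3–4.
U+1F63C → 4-byte form F0 9F 98 BC at offsets 5–8.
U+07C9 → 2-byte form DF 89 at offsets 9–10.
U+8B17F → 4-byte form F2 8B 85 BF at offsets 11–14.
U+0029 → 1-byte form 29 at offsets 15–15.
U+F953 → 3-byte form EF A5 93 at offsets 16–18.
Offset 18 falls in char 7's range; it's byte 3 of EF A5 93 = 0x93.

0x93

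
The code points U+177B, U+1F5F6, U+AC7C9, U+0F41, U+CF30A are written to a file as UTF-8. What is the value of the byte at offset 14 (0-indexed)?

0xF3

U+177B → 3-byte form E1 9D BB at offsets 0–2.
U+1F5F6 → 4-byte form F0 9F 97 B6 at offsets 3–6.
U+AC7C9 → 4-byte form F2 AC 9F 89 at offsets 7–10.
U+0F41 → 3-byte form E0 BD 81 at offsets 11–13.
U+CF30A → 4-byte form F3 8F 8C 8A at offsets 14–17.
Offset 14 falls in char 5's range; it's byte 1 of F3 8F 8C 8A = 0xF3.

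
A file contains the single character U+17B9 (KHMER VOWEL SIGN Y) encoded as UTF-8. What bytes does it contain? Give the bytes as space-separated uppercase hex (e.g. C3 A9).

E1 9E B9

U+17B9 = 0x17B9 = 6073 decimal. In range U+0800–U+FFFF → 3-byte form: 1110xxxx 10xxxxxx 10xxxxxx.
Binary (16 bits): 0001011110111001.
Split 4+6+6: 0001 | 011110 | 111001.
Byte 1: 11100001 = 0xE1.
Byte 2: 10011110 = 0x9E.
Byte 3: 10111001 = 0xB9.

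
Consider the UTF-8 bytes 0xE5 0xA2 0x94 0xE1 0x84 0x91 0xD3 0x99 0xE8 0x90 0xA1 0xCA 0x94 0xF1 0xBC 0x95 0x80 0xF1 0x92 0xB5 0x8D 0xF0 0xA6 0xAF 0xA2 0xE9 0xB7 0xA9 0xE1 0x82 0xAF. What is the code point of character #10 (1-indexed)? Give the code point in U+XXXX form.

U+10AF

Offset 0: leading byte 0xE5 = 11100101 → 3-byte char #1 = E5 A2 94.
Offset 3: leading byte 0xE1 = 11100001 → 3-byte char #2 = E1 84 91.
Offset 6: leading byte 0xD3 = 11010011 → 2-byte char #3 = D3 99.
Offset 8: leading byte 0xE8 = 11101000 → 3-byte char #4 = E8 90 A1.
Offset 11: leading byte 0xCA = 11001010 → 2-byte char #5 = CA 94.
Offset 13: leading byte 0xF1 = 11110001 → 4-byte char #6 = F1 BC 95 80.
Offset 17: leading byte 0xF1 = 11110001 → 4-byte char #7 = F1 92 B5 8D.
Offset 21: leading byte 0xF0 = 11110000 → 4-byte char #8 = F0 A6 AF A2.
Offset 25: leading byte 0xE9 = 11101001 → 3-byte char #9 = E9 B7 A9.
Offset 28: leading byte 0xE1 = 11100001 → 3-byte char #10 = E1 82 AF.
Leading byte 0xE1 = 11100001 matches 1110xxxx → 3-byte sequence.
Byte 1: 0xE1 = 11100001, payload 0001 (4 bits).
Byte 2: 0x82 = 10000010 (10xxxxxx ✓), payload 000010.
Byte 3: 0xAF = 10101111 (10xxxxxx ✓), payload 101111.
Concatenate: 0001000010101111 = 0x10AF (16 bits → U+10AF).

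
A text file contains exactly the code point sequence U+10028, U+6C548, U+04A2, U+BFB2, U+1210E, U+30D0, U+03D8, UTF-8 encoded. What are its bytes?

U+10028: 4-byte form → F0 90 80 A8.
U+6C548: 4-byte form → F1 AC 95 88.
U+04A2: 2-byte form → D2 A2.
U+BFB2: 3-byte form → EB BE B2.
U+1210E: 4-byte form → F0 92 84 8E.
U+30D0: 3-byte form → E3 83 90.
U+03D8: 2-byte form → CF 98.
Concatenated (22 bytes): F0 90 80 A8 F1 AC 95 88 D2 A2 EB BE B2 F0 92 84 8E E3 83 90 CF 98.

F0 90 80 A8 F1 AC 95 88 D2 A2 EB BE B2 F0 92 84 8E E3 83 90 CF 98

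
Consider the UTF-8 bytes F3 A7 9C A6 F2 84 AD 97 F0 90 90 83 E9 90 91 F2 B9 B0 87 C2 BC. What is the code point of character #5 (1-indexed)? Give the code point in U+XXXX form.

Offset 0: leading byte 0xF3 = 11110011 → 4-byte char #1 = F3 A7 9C A6.
Offset 4: leading byte 0xF2 = 11110010 → 4-byte char #2 = F2 84 AD 97.
Offset 8: leading byte 0xF0 = 11110000 → 4-byte char #3 = F0 90 90 83.
Offset 12: leading byte 0xE9 = 11101001 → 3-byte char #4 = E9 90 91.
Offset 15: leading byte 0xF2 = 11110010 → 4-byte char #5 = F2 B9 B0 87.
Leading byte 0xF2 = 11110010 matches 11110xxx → 4-byte sequence.
Byte 1: 0xF2 = 11110010, payload 010 (3 bits).
Byte 2: 0xB9 = 10111001 (10xxxxxx ✓), payload 111001.
Byte 3: 0xB0 = 10110000 (10xxxxxx ✓), payload 110000.
Byte 4: 0x87 = 10000111 (10xxxxxx ✓), payload 000111.
Concatenate: 010111001110000000111 = 0xB9C07 (21 bits → U+B9C07).

U+B9C07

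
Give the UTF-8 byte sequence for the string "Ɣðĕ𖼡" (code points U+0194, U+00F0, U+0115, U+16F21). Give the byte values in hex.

C6 94 C3 B0 C4 95 F0 96 BC A1

U+0194: 2-byte form → C6 94.
U+00F0: 2-byte form → C3 B0.
U+0115: 2-byte form → C4 95.
U+16F21: 4-byte form → F0 96 BC A1.
Concatenated (10 bytes): C6 94 C3 B0 C4 95 F0 96 BC A1.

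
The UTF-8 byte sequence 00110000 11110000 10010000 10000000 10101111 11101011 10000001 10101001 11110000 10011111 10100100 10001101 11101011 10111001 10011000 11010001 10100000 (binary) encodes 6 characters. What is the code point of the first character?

U+0030

Offset 0: leading byte 0x30 = 00110000 → 1-byte char #1 = 30.
Leading byte 0x30 = 00110000 matches 0xxxxxxx → 1-byte sequence.
Byte 1: 0x30 = 00110000, payload 0110000 (7 bits).
Concatenate: 0110000 = 0x30 (7 bits → U+0030).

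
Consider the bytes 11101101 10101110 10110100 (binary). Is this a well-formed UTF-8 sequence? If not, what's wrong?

invalid (encodes a surrogate (U+D800–U+DFFF))

Structurally a 3-byte sequence; payload = 0xDBB4.
But 0xDBB4 is in U+D800–U+DFFF, the surrogate range. Surrogates are not Unicode scalar values and are forbidden in UTF-8.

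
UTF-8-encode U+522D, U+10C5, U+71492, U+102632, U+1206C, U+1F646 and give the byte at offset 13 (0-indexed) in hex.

0xB2

U+522D → 3-byte form E5 88 AD at offsets 0–2.
U+10C5 → 3-byte form E1 83 85 at offsets 3–5.
U+71492 → 4-byte form F1 B1 92 92 at offsets 6–9.
U+102632 → 4-byte form F4 82 98 B2 at offsets 10–13.
Offset 13 falls in char 4's range; it's byte 4 of F4 82 98 B2 = 0xB2.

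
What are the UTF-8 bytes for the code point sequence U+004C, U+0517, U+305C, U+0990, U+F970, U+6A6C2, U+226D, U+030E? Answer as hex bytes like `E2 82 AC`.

U+004C: 1-byte form → 4C.
U+0517: 2-byte form → D4 97.
U+305C: 3-byte form → E3 81 9C.
U+0990: 3-byte form → E0 A6 90.
U+F970: 3-byte form → EF A5 B0.
U+6A6C2: 4-byte form → F1 AA 9B 82.
U+226D: 3-byte form → E2 89 AD.
U+030E: 2-byte form → CC 8E.
Concatenated (21 bytes): 4C D4 97 E3 81 9C E0 A6 90 EF A5 B0 F1 AA 9B 82 E2 89 AD CC 8E.

4C D4 97 E3 81 9C E0 A6 90 EF A5 B0 F1 AA 9B 82 E2 89 AD CC 8E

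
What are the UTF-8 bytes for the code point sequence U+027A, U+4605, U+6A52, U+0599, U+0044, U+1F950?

U+027A: 2-byte form → C9 BA.
U+4605: 3-byte form → E4 98 85.
U+6A52: 3-byte form → E6 A9 92.
U+0599: 2-byte form → D6 99.
U+0044: 1-byte form → 44.
U+1F950: 4-byte form → F0 9F A5 90.
Concatenated (15 bytes): C9 BA E4 98 85 E6 A9 92 D6 99 44 F0 9F A5 90.

C9 BA E4 98 85 E6 A9 92 D6 99 44 F0 9F A5 90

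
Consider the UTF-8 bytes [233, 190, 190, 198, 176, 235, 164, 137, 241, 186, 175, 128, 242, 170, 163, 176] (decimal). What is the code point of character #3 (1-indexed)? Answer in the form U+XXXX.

Offset 0: leading byte 0xE9 = 11101001 → 3-byte char #1 = E9 BE BE.
Offset 3: leading byte 0xC6 = 11000110 → 2-byte char #2 = C6 B0.
Offset 5: leading byte 0xEB = 11101011 → 3-byte char #3 = EB A4 89.
Leading byte 0xEB = 11101011 matches 1110xxxx → 3-byte sequence.
Byte 1: 0xEB = 11101011, payload 1011 (4 bits).
Byte 2: 0xA4 = 10100100 (10xxxxxx ✓), payload 100100.
Byte 3: 0x89 = 10001001 (10xxxxxx ✓), payload 001001.
Concatenate: 1011100100001001 = 0xB909 (16 bits → U+B909).

U+B909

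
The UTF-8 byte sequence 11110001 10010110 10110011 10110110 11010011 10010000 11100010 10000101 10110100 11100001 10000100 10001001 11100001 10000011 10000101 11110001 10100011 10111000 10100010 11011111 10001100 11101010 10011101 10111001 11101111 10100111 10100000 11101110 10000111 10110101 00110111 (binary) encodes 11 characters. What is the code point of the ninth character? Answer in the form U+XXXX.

Offset 0: leading byte 0xF1 = 11110001 → 4-byte char #1 = F1 96 B3 B6.
Offset 4: leading byte 0xD3 = 11010011 → 2-byte char #2 = D3 90.
Offset 6: leading byte 0xE2 = 11100010 → 3-byte char #3 = E2 85 B4.
Offset 9: leading byte 0xE1 = 11100001 → 3-byte char #4 = E1 84 89.
Offset 12: leading byte 0xE1 = 11100001 → 3-byte char #5 = E1 83 85.
Offset 15: leading byte 0xF1 = 11110001 → 4-byte char #6 = F1 A3 B8 A2.
Offset 19: leading byte 0xDF = 11011111 → 2-byte char #7 = DF 8C.
Offset 21: leading byte 0xEA = 11101010 → 3-byte char #8 = EA 9D B9.
Offset 24: leading byte 0xEF = 11101111 → 3-byte char #9 = EF A7 A0.
Leading byte 0xEF = 11101111 matches 1110xxxx → 3-byte sequence.
Byte 1: 0xEF = 11101111, payload 1111 (4 bits).
Byte 2: 0xA7 = 10100111 (10xxxxxx ✓), payload 100111.
Byte 3: 0xA0 = 10100000 (10xxxxxx ✓), payload 100000.
Concatenate: 1111100111100000 = 0xF9E0 (16 bits → U+F9E0).

U+F9E0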